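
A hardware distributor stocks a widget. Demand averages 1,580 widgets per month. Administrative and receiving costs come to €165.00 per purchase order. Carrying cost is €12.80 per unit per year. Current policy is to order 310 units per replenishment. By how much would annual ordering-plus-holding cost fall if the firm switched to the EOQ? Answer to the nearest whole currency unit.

Annual demand D = 1,580 × 12 = 18,960.
EOQ = √(2DS/H) = √(2 × 18,960 × 165 / 12.8) ≈ 699.15.
Cost at Q* = (D/Q*)S + (Q*/2)H = √(2DSH) ≈ €8,949.14.
Cost at Q = 310: (18,960/310)×165 + (310/2)×12.8 = €10,091.61 + €1,984.00 = €12,075.61.
Excess = €12,075.61 − €8,949.14 = €3,126.48.

Extra cost ≈ €3,126 per year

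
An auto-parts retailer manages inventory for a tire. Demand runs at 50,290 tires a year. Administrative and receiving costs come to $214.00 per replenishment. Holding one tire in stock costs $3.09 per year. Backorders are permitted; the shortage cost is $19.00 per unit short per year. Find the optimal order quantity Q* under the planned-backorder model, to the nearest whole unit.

Q* ≈ 2,846 tires

With planned backorders, Q* = √(2DS/H) · √((H+B)/B).
√(2DS/H) = √(2 × 50,290 × 214 / 3.09) = 2639.268.
√((H+B)/B) = √((3.09+19)/19) = 1.0783.
Q* ≈ 2845.801.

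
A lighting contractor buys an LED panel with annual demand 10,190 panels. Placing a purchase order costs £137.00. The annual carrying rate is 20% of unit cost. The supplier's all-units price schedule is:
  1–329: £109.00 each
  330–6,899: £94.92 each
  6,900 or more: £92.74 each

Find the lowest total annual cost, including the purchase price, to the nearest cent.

Holding cost per unit per year at price C is H = 0.20·C.
Candidates are each tier's EOQ (if it falls in that tier) and each price-break quantity.
Tier 1 (£109.00): EOQ = 357.9 exceeds tier's upper bound 329, so this tier is dominated.
EOQ at £94.92 = 383.5 (feasible in tier 2): TC = 10,190×£94.92 + (10,190/383.5)×137 + (383.5/2)×0.20×£94.92 = £974,515.22.
EOQ at £92.74 = 388.0 < 6900, so use break Q=6900: TC = 10,190×£92.74 + (10,190/6900.0)×137 + (6900.0/2)×0.20×£92.74 = £1,009,213.52.
Lowest total cost among the candidates is at Q = 383.5.

TC* ≈ £974,515.22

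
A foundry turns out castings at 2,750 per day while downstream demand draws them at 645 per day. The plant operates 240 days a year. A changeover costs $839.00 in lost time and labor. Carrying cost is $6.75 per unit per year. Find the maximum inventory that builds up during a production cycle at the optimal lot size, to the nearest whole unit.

I_max ≈ 5,427 castings

Annual demand D = 645 × 240 = 154,800.
Production build-up factor (1 − d/p) = 1 − 645/2,750 = 0.7655.
Q* = √(2DS / (H(1 − d/p))) = √(2 × 154,800 × 839 / (6.75 × 0.7655)).
= √(259,754,400 / 5.1668) ≈ 7090.386.
Maximum inventory = Q*(1 − d/p) = 7090.386 × 0.7655 ≈ 5427.368.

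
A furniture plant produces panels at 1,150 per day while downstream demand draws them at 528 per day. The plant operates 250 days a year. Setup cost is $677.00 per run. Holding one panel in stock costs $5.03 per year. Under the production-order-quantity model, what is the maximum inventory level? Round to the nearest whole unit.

I_max ≈ 4,384 panels

Annual demand D = 528 × 250 = 132,000.
Production build-up factor (1 − d/p) = 1 − 528/1,150 = 0.5409.
Q* = √(2DS / (H(1 − d/p))) = √(2 × 132,000 × 677 / (5.03 × 0.5409)).
= √(178,728,000 / 2.7206) ≈ 8105.243.
Maximum inventory = Q*(1 − d/p) = 8105.243 × 0.5409 ≈ 4383.879.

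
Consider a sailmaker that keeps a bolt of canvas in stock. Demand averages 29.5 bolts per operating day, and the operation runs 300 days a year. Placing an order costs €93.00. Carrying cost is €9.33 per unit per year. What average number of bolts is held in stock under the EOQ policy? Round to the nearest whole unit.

Average inventory ≈ 210 bolts

Annual demand D = 29.5 × 300 = 8,850.
The optimal lot size = √(2DS/H) = √(2 × 8,850 × 93 / 9.33) ≈ 420.04.
Average inventory = Q*/2 ≈ 420.04 / 2 = 210.018.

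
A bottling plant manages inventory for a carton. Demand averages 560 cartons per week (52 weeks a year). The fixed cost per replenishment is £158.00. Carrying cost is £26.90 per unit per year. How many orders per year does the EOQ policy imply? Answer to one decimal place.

Annual demand D = 560 × 52 = 29,120.
The optimal lot size = √(2DS/H) = √(2 × 29,120 × 158 / 26.9) ≈ 584.88.
Orders per year = D / Q* = 29,120 / 584.88 ≈ 49.788.

N ≈ 49.8 orders per year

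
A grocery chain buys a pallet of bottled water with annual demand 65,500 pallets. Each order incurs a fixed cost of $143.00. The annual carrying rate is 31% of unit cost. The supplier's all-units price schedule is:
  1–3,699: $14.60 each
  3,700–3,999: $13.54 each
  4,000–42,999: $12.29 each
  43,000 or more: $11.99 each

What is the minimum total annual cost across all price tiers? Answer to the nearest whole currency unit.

TC* ≈ $814,956

Holding cost per unit per year at price C is H = 0.31·C.
Evaluate total cost at each tier's feasible EOQ or, if the EOQ is below the tier, at the tier's minimum quantity.
EOQ at $14.60 = 2034.4 (feasible in tier 1): TC = 65,500×$14.60 + (65,500/2034.4)×143 + (2034.4/2)×0.31×$14.60 = $965,507.91.
EOQ at $13.54 = 2112.6 < 3700, so use break Q=3700: TC = 65,500×$13.54 + (65,500/3700.0)×143 + (3700.0/2)×0.31×$13.54 = $897,166.68.
EOQ at $12.29 = 2217.4 < 4000, so use break Q=4000: TC = 65,500×$12.29 + (65,500/4000.0)×143 + (4000.0/2)×0.31×$12.29 = $814,956.43.
EOQ at $11.99 = 2245.0 < 43000, so use break Q=43000: TC = 65,500×$11.99 + (65,500/43000.0)×143 + (43000.0/2)×0.31×$11.99 = $865,476.18.
Lowest total cost among the candidates is at Q = 4000.0.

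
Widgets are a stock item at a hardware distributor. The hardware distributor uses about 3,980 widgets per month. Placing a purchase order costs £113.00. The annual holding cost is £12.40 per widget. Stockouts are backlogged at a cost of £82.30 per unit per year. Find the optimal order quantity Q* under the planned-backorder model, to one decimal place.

Annual demand D = 3,980 × 12 = 47,760.
With planned backorders, Q* = √(2DS/H) · √((H+B)/B).
√(2DS/H) = √(2 × 47,760 × 113 / 12.4) = 932.987.
√((H+B)/B) = √((12.4+82.3)/82.3) = 1.0727.
Q* ≈ 1000.808.

Q* ≈ 1,000.8 widgets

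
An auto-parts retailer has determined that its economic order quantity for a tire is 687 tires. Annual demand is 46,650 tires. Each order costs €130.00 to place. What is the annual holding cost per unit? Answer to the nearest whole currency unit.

Invert the EOQ relation Q*² = 2DS/H.
From Q* = √(2DS/H): H = 2DS / Q*² = 2 × 46,650 × 130 / 687² = 25.6987.

H ≈ €26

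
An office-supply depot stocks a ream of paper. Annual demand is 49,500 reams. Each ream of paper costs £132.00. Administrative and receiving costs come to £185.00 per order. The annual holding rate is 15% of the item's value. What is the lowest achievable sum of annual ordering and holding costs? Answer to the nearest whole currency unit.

TC* ≈ £19,043

Holding cost H = 0.15 × £132.00 = £19.8000 per unit per year.
The optimal lot size = √(2DS/H) = √(2 × 49,500 × 185 / 19.8) ≈ 961.77.
At the optimum the two cost components are equal, so total cost = 2·(Q*/2)H = Q*·H.
Minimum total = √(2DSH) = √(2 × 49,500 × 185 × 19.8) ≈ 19043.030.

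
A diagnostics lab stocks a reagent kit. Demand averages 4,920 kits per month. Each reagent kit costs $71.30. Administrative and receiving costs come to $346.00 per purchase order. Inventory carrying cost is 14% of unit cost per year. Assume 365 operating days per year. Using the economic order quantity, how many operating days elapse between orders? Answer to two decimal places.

T ≈ 12.51 days

Annual demand D = 4,920 × 12 = 59,040.
Holding cost H = 0.14 × $71.30 = $9.9820 per unit per year.
EOQ = √(2DS/H) = √(2 × 59,040 × 346 / 9.982) ≈ 2023.10.
Cycle time = Q*/D × 365 = 2023.10 / 59,040 × 365 ≈ 12.507 days.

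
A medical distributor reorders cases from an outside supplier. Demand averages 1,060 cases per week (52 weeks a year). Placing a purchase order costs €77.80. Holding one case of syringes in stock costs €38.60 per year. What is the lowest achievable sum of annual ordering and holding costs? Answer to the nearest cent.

TC* ≈ €18,195.04

Annual demand D = 1,060 × 52 = 55,120.
EOQ = √(2DS/H) = √(2 × 55,120 × 77.8 / 38.6) ≈ 471.37.
At the optimum the two cost components are equal, so total cost = 2·(Q*/2)H = Q*·H.
Minimum total = √(2DSH) = √(2 × 55,120 × 77.8 × 38.6) ≈ 18195.042.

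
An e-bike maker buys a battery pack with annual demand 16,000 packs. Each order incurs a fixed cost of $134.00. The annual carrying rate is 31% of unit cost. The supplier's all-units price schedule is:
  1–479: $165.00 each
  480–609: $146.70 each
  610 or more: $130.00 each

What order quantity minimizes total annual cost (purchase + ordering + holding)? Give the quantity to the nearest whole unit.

Holding cost per unit per year at price C is H = 0.31·C.
For each price level, check whether its EOQ is feasible; otherwise the best quantity at that price is the breakpoint.
EOQ at $165.00 = 289.5 (feasible in tier 1): TC = 16,000×$165.00 + (16,000/289.5)×134 + (289.5/2)×0.31×$165.00 = $2,654,809.83.
EOQ at $146.70 = 307.1 < 480, so use break Q=480: TC = 16,000×$146.70 + (16,000/480.0)×134 + (480.0/2)×0.31×$146.70 = $2,362,581.15.
EOQ at $130.00 = 326.2 < 610, so use break Q=610: TC = 16,000×$130.00 + (16,000/610.0)×134 + (610.0/2)×0.31×$130.00 = $2,095,806.25.
Lowest total cost is $2,095,806.25 at Q = 610.0.

Q* ≈ 610 packs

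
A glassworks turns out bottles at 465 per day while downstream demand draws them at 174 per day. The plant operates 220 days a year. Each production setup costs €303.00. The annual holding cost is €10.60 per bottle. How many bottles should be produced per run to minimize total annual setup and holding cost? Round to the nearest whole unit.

Annual demand D = 174 × 220 = 38,280.
Production build-up factor (1 − d/p) = 1 − 174/465 = 0.6258.
Q* = √(2DS / (H(1 − d/p))) = √(2 × 38,280 × 303 / (10.6 × 0.6258)).
= √(23,197,680 / 6.6335) ≈ 1870.033.

Q* ≈ 1,870 bottles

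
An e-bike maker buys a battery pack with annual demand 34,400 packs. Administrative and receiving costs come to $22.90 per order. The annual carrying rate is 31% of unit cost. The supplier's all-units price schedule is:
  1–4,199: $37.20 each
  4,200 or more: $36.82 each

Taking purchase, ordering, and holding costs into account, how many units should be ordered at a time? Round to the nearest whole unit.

Q* ≈ 370 packs

Holding cost per unit per year at price C is H = 0.31·C.
Evaluate total cost at each tier's feasible EOQ or, if the EOQ is below the tier, at the tier's minimum quantity.
EOQ at $37.20 = 369.6 (feasible in tier 1): TC = 34,400×$37.20 + (34,400/369.6)×22.9 + (369.6/2)×0.31×$37.20 = $1,283,942.50.
EOQ at $36.82 = 371.5 < 4200, so use break Q=4200: TC = 34,400×$36.82 + (34,400/4200.0)×22.9 + (4200.0/2)×0.31×$36.82 = $1,290,765.38.
Lowest total cost is $1,283,942.50 at Q = 369.6.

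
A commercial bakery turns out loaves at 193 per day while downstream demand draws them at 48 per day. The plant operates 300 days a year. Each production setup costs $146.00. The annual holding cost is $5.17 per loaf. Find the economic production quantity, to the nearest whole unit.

Q* ≈ 1,040 loaves

Annual demand D = 48 × 300 = 14,400.
Production build-up factor (1 − d/p) = 1 − 48/193 = 0.7513.
Q* = √(2DS / (H(1 − d/p))) = √(2 × 14,400 × 146 / (5.17 × 0.7513)).
= √(4,204,800 / 3.8842) ≈ 1040.452.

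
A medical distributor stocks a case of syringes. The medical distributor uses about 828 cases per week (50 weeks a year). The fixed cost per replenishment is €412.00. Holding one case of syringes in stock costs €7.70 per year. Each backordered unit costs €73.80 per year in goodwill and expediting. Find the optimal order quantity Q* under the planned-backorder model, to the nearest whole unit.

Annual demand D = 828 × 50 = 41,400.
With planned backorders, Q* = √(2DS/H) · √((H+B)/B).
√(2DS/H) = √(2 × 41,400 × 412 / 7.7) = 2104.837.
√((H+B)/B) = √((7.7+73.8)/73.8) = 1.0509.
Q* ≈ 2211.918.

Q* ≈ 2,212 cases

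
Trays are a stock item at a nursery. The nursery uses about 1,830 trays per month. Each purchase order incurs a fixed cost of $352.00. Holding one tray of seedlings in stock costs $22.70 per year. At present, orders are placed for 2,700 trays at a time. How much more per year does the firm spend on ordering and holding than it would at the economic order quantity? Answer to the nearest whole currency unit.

Extra cost ≈ $14,775 per year

Annual demand D = 1,830 × 12 = 21,960.
EOQ = √(2DS/H) = √(2 × 21,960 × 352 / 22.7) ≈ 825.26.
Cost at Q* = (D/Q*)S + (Q*/2)H = √(2DSH) ≈ $18,733.35.
Cost at Q = 2,700: (21,960/2,700)×352 + (2,700/2)×22.7 = $2,862.93 + $30,645.00 = $33,507.93.
Excess = $33,507.93 − $18,733.35 = $14,774.58.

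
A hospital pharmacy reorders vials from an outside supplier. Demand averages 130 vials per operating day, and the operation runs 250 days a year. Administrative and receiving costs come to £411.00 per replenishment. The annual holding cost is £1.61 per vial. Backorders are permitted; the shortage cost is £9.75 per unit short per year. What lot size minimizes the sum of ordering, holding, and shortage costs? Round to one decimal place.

Q* ≈ 4,396.9 vials

Annual demand D = 130 × 250 = 32,500.
With planned backorders, Q* = √(2DS/H) · √((H+B)/B).
√(2DS/H) = √(2 × 32,500 × 411 / 1.61) = 4073.471.
√((H+B)/B) = √((1.61+9.75)/9.75) = 1.0794.
Q* ≈ 4396.950.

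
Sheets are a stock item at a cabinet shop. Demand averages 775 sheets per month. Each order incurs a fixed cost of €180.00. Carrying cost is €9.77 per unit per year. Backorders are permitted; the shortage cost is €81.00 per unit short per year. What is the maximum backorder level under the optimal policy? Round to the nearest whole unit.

S* ≈ 67 sheets

Annual demand D = 775 × 12 = 9,300.
With planned backorders, Q* = √(2DS/H) · √((H+B)/B).
√(2DS/H) = √(2 × 9,300 × 180 / 9.77) = 585.390.
√((H+B)/B) = √((9.77+81)/81) = 1.0586.
Q* ≈ 619.689.
S* = Q* · H/(H+B) = 619.689 × 9.77/90.77 ≈ 66.700.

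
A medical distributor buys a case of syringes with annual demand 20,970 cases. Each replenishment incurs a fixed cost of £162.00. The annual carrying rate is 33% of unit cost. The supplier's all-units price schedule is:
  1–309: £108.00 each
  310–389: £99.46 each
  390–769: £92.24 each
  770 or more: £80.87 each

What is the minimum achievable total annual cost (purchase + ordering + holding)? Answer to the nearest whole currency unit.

TC* ≈ £1,710,530

Holding cost per unit per year at price C is H = 0.33·C.
For each price level, check whether its EOQ is feasible; otherwise the best quantity at that price is the breakpoint.
Tier 1 (£108.00): EOQ = 436.6 exceeds tier's upper bound 309, so this tier is dominated.
Tier 2 (£99.46): EOQ = 455.0 exceeds tier's upper bound 389, so this tier is dominated.
EOQ at £92.24 = 472.4 (feasible in tier 3): TC = 20,970×£92.24 + (20,970/472.4)×162 + (472.4/2)×0.33×£92.24 = £1,948,653.78.
EOQ at £80.87 = 504.6 < 770, so use break Q=770: TC = 20,970×£80.87 + (20,970/770.0)×162 + (770.0/2)×0.33×£80.87 = £1,710,530.30.
Lowest total cost among the candidates is at Q = 770.0.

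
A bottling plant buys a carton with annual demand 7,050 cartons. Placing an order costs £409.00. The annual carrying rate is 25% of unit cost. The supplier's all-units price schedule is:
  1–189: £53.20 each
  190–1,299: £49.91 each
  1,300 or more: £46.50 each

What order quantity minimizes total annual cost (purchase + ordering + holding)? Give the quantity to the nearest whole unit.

Holding cost per unit per year at price C is H = 0.25·C.
For each price level, check whether its EOQ is feasible; otherwise the best quantity at that price is the breakpoint.
Tier 1 (£53.20): EOQ = 658.5 exceeds tier's upper bound 189, so this tier is dominated.
EOQ at £49.91 = 679.8 (feasible in tier 2): TC = 7,050×£49.91 + (7,050/679.8)×409 + (679.8/2)×0.25×£49.91 = £360,348.22.
EOQ at £46.50 = 704.3 < 1300, so use break Q=1300: TC = 7,050×£46.50 + (7,050/1300.0)×409 + (1300.0/2)×0.25×£46.50 = £337,599.29.
Lowest total cost is £337,599.29 at Q = 1300.0.

Q* ≈ 1,300 cartons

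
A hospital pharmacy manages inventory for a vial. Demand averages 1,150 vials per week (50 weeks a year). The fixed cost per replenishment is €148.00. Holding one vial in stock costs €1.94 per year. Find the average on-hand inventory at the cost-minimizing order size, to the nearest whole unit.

Annual demand D = 1,150 × 50 = 57,500.
Q* = √(2DS/H) = √(2 × 57,500 × 148 / 1.94) ≈ 2961.96.
Average inventory = Q*/2 ≈ 2961.96 / 2 = 1480.979.

Average inventory ≈ 1,481 vials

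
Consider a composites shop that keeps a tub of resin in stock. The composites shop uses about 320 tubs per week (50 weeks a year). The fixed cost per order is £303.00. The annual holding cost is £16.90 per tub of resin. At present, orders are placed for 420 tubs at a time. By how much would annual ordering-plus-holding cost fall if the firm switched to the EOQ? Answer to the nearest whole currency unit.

Extra cost ≈ £2,291 per year

Annual demand D = 320 × 50 = 16,000.
EOQ = √(2DS/H) = √(2 × 16,000 × 303 / 16.9) ≈ 757.45.
Cost at Q* = (D/Q*)S + (Q*/2)H = √(2DSH) ≈ £12,800.87.
Cost at Q = 420: (16,000/420)×303 + (420/2)×16.9 = £11,542.86 + £3,549.00 = £15,091.86.
Excess = £15,091.86 − £12,800.87 = £2,290.98.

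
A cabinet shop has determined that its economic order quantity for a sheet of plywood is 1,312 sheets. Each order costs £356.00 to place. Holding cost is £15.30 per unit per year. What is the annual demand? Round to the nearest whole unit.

The basic EOQ model gives Q* = √(2DS/H); rearrange for the unknown.
From Q* = √(2DS/H): D = Q*²H / (2S) = 1,312² × 15.3 / (2 × 356) = 36989.555.

D ≈ 36,990 sheets per year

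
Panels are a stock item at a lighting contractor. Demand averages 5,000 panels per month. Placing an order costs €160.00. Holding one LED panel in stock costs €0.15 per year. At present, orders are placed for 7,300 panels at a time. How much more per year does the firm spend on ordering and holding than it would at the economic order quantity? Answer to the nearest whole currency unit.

Annual demand D = 5,000 × 12 = 60,000.
EOQ = √(2DS/H) = √(2 × 60,000 × 160 / 0.15) ≈ 11313.71.
Cost at Q* = (D/Q*)S + (Q*/2)H = √(2DSH) ≈ €1,697.06.
Cost at Q = 7,300: (60,000/7,300)×160 + (7,300/2)×0.15 = €1,315.07 + €547.50 = €1,862.57.
Excess = €1,862.57 − €1,697.06 = €165.51.

Extra cost ≈ €166 per year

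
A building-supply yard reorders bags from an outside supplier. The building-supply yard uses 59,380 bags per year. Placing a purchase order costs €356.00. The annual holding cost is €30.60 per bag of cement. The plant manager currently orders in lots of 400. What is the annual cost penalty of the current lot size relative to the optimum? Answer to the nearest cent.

EOQ = √(2DS/H) = √(2 × 59,380 × 356 / 30.6) ≈ 1175.44.
Cost at Q* = (D/Q*)S + (Q*/2)H = √(2DSH) ≈ €35,968.37.
Cost at Q = 400: (59,380/400)×356 + (400/2)×30.6 = €52,848.20 + €6,120.00 = €58,968.20.
Excess = €58,968.20 − €35,968.37 = €22,999.83.

Extra cost ≈ €22,999.83 per year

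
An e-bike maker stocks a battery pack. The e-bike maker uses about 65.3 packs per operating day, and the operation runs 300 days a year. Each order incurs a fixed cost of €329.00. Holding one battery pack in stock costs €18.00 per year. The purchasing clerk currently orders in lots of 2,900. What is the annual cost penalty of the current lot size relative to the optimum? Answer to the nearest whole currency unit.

Annual demand D = 65.3 × 300 = 19,590.
EOQ = √(2DS/H) = √(2 × 19,590 × 329 / 18) ≈ 846.24.
Cost at Q* = (D/Q*)S + (Q*/2)H = √(2DSH) ≈ €15,232.33.
Cost at Q = 2,900: (19,590/2,900)×329 + (2,900/2)×18 = €2,222.45 + €26,100.00 = €28,322.45.
Excess = €28,322.45 − €15,232.33 = €13,090.12.

Extra cost ≈ €13,090 per year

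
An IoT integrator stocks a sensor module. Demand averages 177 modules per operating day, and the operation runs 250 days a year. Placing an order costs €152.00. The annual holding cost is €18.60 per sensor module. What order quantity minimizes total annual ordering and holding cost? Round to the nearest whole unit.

Q* ≈ 850 modules

Annual demand D = 177 × 250 = 44,250.
EOQ = √(2DS / H) = √(2 × 44,250 × 152 / 18.6).
= √(13,452,000 / 18.6) = √723,225.8065 ≈ 850.427.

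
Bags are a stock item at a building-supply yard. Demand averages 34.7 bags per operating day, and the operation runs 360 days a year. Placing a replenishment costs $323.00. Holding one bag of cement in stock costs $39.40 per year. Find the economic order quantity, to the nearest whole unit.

Annual demand D = 34.7 × 360 = 12,492.
EOQ = √(2DS / H) = √(2 × 12,492 × 323 / 39.4).
= √(8,069,832 / 39.4) = √204,818.0711 ≈ 452.568.

Q* ≈ 453 bags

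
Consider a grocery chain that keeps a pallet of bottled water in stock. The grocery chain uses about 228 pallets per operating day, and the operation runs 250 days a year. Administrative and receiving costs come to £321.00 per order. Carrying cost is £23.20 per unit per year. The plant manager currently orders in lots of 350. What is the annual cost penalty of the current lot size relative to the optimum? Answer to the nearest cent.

Extra cost ≈ £27,199.87 per year

Annual demand D = 228 × 250 = 57,000.
EOQ = √(2DS/H) = √(2 × 57,000 × 321 / 23.2) ≈ 1255.92.
Cost at Q* = (D/Q*)S + (Q*/2)H = √(2DSH) ≈ £29,137.28.
Cost at Q = 350: (57,000/350)×321 + (350/2)×23.2 = £52,277.14 + £4,060.00 = £56,337.14.
Excess = £56,337.14 − £29,137.28 = £27,199.87.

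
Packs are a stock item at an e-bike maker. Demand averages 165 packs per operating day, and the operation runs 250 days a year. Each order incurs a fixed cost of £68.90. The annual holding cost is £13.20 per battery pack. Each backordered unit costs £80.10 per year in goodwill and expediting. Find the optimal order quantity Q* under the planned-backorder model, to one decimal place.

Q* ≈ 708.2 packs

Annual demand D = 165 × 250 = 41,250.
With planned backorders, Q* = √(2DS/H) · √((H+B)/B).
√(2DS/H) = √(2 × 41,250 × 68.9 / 13.2) = 656.220.
√((H+B)/B) = √((13.2+80.1)/80.1) = 1.0793.
Q* ≈ 708.230.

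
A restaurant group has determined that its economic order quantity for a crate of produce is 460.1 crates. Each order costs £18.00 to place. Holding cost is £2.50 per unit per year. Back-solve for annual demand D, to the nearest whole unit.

Invert the EOQ relation Q*² = 2DS/H.
From Q* = √(2DS/H): D = Q*²H / (2S) = 460.1² × 2.5 / (2 × 18) = 14700.834.

D ≈ 14,701 crates per year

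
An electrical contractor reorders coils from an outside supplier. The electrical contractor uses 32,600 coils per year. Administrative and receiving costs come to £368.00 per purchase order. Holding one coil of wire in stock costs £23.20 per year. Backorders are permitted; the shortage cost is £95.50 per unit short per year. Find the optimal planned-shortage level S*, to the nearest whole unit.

S* ≈ 222 coils

With planned backorders, Q* = √(2DS/H) · √((H+B)/B).
√(2DS/H) = √(2 × 32,600 × 368 / 23.2) = 1016.960.
√((H+B)/B) = √((23.2+95.5)/95.5) = 1.1149.
Q* ≈ 1133.776.
S* = Q* · H/(H+B) = 1133.776 × 23.2/118.7 ≈ 221.597.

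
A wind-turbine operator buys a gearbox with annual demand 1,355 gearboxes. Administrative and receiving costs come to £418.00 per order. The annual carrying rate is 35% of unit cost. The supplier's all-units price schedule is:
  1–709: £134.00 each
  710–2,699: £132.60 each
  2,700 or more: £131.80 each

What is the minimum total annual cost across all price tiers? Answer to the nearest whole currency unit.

TC* ≈ £188,859

Holding cost per unit per year at price C is H = 0.35·C.
Candidates are each tier's EOQ (if it falls in that tier) and each price-break quantity.
EOQ at £134.00 = 155.4 (feasible in tier 1): TC = 1,355×£134.00 + (1,355/155.4)×418 + (155.4/2)×0.35×£134.00 = £188,858.85.
EOQ at £132.60 = 156.2 < 710, so use break Q=710: TC = 1,355×£132.60 + (1,355/710.0)×418 + (710.0/2)×0.35×£132.60 = £196,946.28.
EOQ at £131.80 = 156.7 < 2700, so use break Q=2700: TC = 1,355×£131.80 + (1,355/2700.0)×418 + (2700.0/2)×0.35×£131.80 = £241,074.27.
Lowest total cost among the candidates is at Q = 155.4.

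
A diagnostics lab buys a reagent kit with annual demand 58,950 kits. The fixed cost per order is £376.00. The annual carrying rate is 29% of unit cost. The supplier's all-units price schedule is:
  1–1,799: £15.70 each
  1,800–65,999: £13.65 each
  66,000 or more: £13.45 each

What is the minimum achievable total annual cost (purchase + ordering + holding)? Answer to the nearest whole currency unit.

Holding cost per unit per year at price C is H = 0.29·C.
Candidates are each tier's EOQ (if it falls in that tier) and each price-break quantity.
Tier 1 (£15.70): EOQ = 3120.3 exceeds tier's upper bound 1799, so this tier is dominated.
EOQ at £13.65 = 3346.5 (feasible in tier 2): TC = 58,950×£13.65 + (58,950/3346.5)×376 + (3346.5/2)×0.29×£13.65 = £817,914.46.
EOQ at £13.45 = 3371.2 < 66000, so use break Q=66000: TC = 58,950×£13.45 + (58,950/66000.0)×376 + (66000.0/2)×0.29×£13.45 = £921,929.84.
Lowest total cost among the candidates is at Q = 3346.5.

TC* ≈ £817,914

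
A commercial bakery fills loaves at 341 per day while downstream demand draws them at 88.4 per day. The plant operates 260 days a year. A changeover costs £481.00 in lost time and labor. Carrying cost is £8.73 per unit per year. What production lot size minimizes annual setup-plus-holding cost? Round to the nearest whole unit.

Annual demand D = 88.4 × 260 = 22,984.
Production build-up factor (1 − d/p) = 1 − 88.4/341 = 0.7408.
Q* = √(2DS / (H(1 − d/p))) = √(2 × 22,984 × 481 / (8.73 × 0.7408)).
= √(22,110,608 / 6.4669) ≈ 1849.072.

Q* ≈ 1,849 loaves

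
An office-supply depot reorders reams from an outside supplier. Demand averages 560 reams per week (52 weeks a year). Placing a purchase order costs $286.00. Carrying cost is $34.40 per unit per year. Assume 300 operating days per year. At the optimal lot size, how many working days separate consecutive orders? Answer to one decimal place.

T ≈ 7.2 days

Annual demand D = 560 × 52 = 29,120.
The optimal lot size = √(2DS/H) = √(2 × 29,120 × 286 / 34.4) ≈ 695.85.
Cycle time = Q*/D × 300 = 695.85 / 29,120 × 300 ≈ 7.169 days.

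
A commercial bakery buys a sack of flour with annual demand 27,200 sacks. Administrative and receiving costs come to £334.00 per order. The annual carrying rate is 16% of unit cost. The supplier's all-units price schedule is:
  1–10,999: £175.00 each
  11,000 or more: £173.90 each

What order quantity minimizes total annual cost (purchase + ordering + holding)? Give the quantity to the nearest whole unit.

Q* ≈ 806 sacks

Holding cost per unit per year at price C is H = 0.16·C.
Evaluate total cost at each tier's feasible EOQ or, if the EOQ is below the tier, at the tier's minimum quantity.
EOQ at £175.00 = 805.6 (feasible in tier 1): TC = 27,200×£175.00 + (27,200/805.6)×334 + (805.6/2)×0.16×£175.00 = £4,782,555.46.
EOQ at £173.90 = 808.1 < 11000, so use break Q=11000: TC = 27,200×£173.90 + (27,200/11000.0)×334 + (11000.0/2)×0.16×£173.90 = £4,883,937.89.
Lowest total cost is £4,782,555.46 at Q = 805.6.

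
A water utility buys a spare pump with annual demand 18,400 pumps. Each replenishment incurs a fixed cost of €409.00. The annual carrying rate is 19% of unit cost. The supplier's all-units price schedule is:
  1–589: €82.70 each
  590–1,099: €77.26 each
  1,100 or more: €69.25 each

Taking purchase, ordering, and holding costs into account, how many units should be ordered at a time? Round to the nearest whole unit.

Holding cost per unit per year at price C is H = 0.19·C.
Evaluate total cost at each tier's feasible EOQ or, if the EOQ is below the tier, at the tier's minimum quantity.
Tier 1 (€82.70): EOQ = 978.7 exceeds tier's upper bound 589, so this tier is dominated.
EOQ at €77.26 = 1012.6 (feasible in tier 2): TC = 18,400×€77.26 + (18,400/1012.6)×409 + (1012.6/2)×0.19×€77.26 = €1,436,448.14.
EOQ at €69.25 = 1069.5 < 1100, so use break Q=1100: TC = 18,400×€69.25 + (18,400/1100.0)×409 + (1100.0/2)×0.19×€69.25 = €1,288,278.08.
Lowest total cost is €1,288,278.08 at Q = 1100.0.

Q* ≈ 1,100 pumps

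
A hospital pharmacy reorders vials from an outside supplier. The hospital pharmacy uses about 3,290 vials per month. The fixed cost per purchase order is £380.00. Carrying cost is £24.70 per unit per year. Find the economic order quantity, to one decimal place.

Annual demand D = 3,290 × 12 = 39,480.
EOQ = √(2DS / H) = √(2 × 39,480 × 380 / 24.7).
= √(30,004,800 / 24.7) = √1,214,769.2308 ≈ 1102.166.

Q* ≈ 1,102.2 vials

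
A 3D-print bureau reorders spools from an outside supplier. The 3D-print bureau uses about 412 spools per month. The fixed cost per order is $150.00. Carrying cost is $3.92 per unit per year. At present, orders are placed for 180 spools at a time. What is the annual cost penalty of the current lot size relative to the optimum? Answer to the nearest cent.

Extra cost ≈ $2,061.55 per year

Annual demand D = 412 × 12 = 4,944.
EOQ = √(2DS/H) = √(2 × 4,944 × 150 / 3.92) ≈ 615.12.
Cost at Q* = (D/Q*)S + (Q*/2)H = √(2DSH) ≈ $2,411.25.
Cost at Q = 180: (4,944/180)×150 + (180/2)×3.92 = $4,120.00 + $352.80 = $4,472.80.
Excess = $4,472.80 − $2,411.25 = $2,061.55.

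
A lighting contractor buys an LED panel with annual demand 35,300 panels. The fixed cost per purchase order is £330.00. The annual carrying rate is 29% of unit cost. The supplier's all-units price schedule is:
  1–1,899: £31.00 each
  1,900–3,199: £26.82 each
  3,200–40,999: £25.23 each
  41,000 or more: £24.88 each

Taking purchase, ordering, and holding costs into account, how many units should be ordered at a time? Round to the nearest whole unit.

Holding cost per unit per year at price C is H = 0.29·C.
Candidates are each tier's EOQ (if it falls in that tier) and each price-break quantity.
EOQ at £31.00 = 1609.8 (feasible in tier 1): TC = 35,300×£31.00 + (35,300/1609.8)×330 + (1609.8/2)×0.29×£31.00 = £1,108,772.35.
EOQ at £26.82 = 1730.7 < 1900, so use break Q=1900: TC = 35,300×£26.82 + (35,300/1900.0)×330 + (1900.0/2)×0.29×£26.82 = £960,265.96.
EOQ at £25.23 = 1784.4 < 3200, so use break Q=3200: TC = 35,300×£25.23 + (35,300/3200.0)×330 + (3200.0/2)×0.29×£25.23 = £905,966.03.
EOQ at £24.88 = 1796.9 < 41000, so use break Q=41000: TC = 35,300×£24.88 + (35,300/41000.0)×330 + (41000.0/2)×0.29×£24.88 = £1,026,459.72.
Lowest total cost is £905,966.03 at Q = 3200.0.

Q* ≈ 3,200 panels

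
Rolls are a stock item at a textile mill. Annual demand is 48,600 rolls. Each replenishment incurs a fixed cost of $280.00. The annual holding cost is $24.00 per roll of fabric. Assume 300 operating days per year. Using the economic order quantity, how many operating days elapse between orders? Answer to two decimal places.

The optimal lot size = √(2DS/H) = √(2 × 48,600 × 280 / 24) ≈ 1064.89.
Cycle time = Q*/D × 300 = 1064.89 / 48,600 × 300 ≈ 6.573 days.

T ≈ 6.57 days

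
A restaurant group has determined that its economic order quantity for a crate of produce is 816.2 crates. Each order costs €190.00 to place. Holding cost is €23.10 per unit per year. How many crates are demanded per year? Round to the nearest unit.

D ≈ 40,497 crates per year

The basic EOQ model gives Q* = √(2DS/H); rearrange for the unknown.
From Q* = √(2DS/H): D = Q*²H / (2S) = 816.2² × 23.1 / (2 × 190) = 40496.880.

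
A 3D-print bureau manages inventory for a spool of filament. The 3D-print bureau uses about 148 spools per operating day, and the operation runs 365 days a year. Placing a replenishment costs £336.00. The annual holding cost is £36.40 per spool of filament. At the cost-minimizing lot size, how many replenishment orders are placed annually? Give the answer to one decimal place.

Annual demand D = 148 × 365 = 54,020.
EOQ = √(2DS/H) = √(2 × 54,020 × 336 / 36.4) ≈ 998.65.
Orders per year = D / Q* = 54,020 / 998.65 ≈ 54.093.

N ≈ 54.1 orders per year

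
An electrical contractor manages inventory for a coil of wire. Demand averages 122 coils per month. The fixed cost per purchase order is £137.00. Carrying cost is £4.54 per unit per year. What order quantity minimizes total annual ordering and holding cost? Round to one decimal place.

Q* ≈ 297.2 coils

Annual demand D = 122 × 12 = 1,464.
EOQ = √(2DS / H) = √(2 × 1,464 × 137 / 4.54).
= √(401,136 / 4.54) = √88,355.9471 ≈ 297.247.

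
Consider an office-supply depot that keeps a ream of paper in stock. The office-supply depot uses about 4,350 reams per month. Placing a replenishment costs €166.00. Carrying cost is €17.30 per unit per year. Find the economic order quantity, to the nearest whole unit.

Annual demand D = 4,350 × 12 = 52,200.
EOQ = √(2DS / H) = √(2 × 52,200 × 166 / 17.3).
= √(17,330,400 / 17.3) = √1,001,757.2254 ≈ 1000.878.

Q* ≈ 1,001 reams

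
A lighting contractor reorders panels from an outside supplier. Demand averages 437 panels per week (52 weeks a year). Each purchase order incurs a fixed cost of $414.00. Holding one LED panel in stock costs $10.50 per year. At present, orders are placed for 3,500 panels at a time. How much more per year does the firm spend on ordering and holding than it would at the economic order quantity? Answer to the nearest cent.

Extra cost ≈ $7,007.23 per year

Annual demand D = 437 × 52 = 22,724.
EOQ = √(2DS/H) = √(2 × 22,724 × 414 / 10.5) ≈ 1338.64.
Cost at Q* = (D/Q*)S + (Q*/2)H = √(2DSH) ≈ $14,055.69.
Cost at Q = 3,500: (22,724/3,500)×414 + (3,500/2)×10.5 = $2,687.92 + $18,375.00 = $21,062.92.
Excess = $21,062.92 − $14,055.69 = $7,007.23.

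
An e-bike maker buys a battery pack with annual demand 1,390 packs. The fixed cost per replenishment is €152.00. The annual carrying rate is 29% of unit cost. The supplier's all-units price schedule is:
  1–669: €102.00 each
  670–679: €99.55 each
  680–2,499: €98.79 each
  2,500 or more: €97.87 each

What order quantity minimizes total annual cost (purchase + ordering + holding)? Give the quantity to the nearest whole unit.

Q* ≈ 120 packs

Holding cost per unit per year at price C is H = 0.29·C.
Evaluate total cost at each tier's feasible EOQ or, if the EOQ is below the tier, at the tier's minimum quantity.
EOQ at €102.00 = 119.5 (feasible in tier 1): TC = 1,390×€102.00 + (1,390/119.5)×152 + (119.5/2)×0.29×€102.00 = €145,315.44.
EOQ at €99.55 = 121.0 < 670, so use break Q=670: TC = 1,390×€99.55 + (1,390/670.0)×152 + (670.0/2)×0.29×€99.55 = €148,361.13.
EOQ at €98.79 = 121.4 < 680, so use break Q=680: TC = 1,390×€98.79 + (1,390/680.0)×152 + (680.0/2)×0.29×€98.79 = €147,369.50.
EOQ at €97.87 = 122.0 < 2500, so use break Q=2500: TC = 1,390×€97.87 + (1,390/2500.0)×152 + (2500.0/2)×0.29×€97.87 = €171,601.69.
Lowest total cost is €145,315.44 at Q = 119.5.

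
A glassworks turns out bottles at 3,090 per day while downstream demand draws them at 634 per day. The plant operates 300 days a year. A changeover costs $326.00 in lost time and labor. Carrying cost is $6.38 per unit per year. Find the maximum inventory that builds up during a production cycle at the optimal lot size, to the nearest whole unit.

Annual demand D = 634 × 300 = 190,200.
Production build-up factor (1 − d/p) = 1 − 634/3,090 = 0.7948.
Q* = √(2DS / (H(1 − d/p))) = √(2 × 190,200 × 326 / (6.38 × 0.7948)).
= √(124,010,400 / 5.071) ≈ 4945.199.
Maximum inventory = Q*(1 − d/p) = 4945.199 × 0.7948 ≈ 3930.553.

I_max ≈ 3,931 bottles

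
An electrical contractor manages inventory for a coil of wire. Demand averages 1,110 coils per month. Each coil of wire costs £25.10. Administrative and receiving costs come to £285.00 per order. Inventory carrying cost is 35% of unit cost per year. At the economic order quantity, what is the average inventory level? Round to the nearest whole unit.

Annual demand D = 1,110 × 12 = 13,320.
Holding cost H = 0.35 × £25.10 = £8.7850 per unit per year.
EOQ = √(2DS/H) = √(2 × 13,320 × 285 / 8.785) ≈ 929.65.
Average inventory = Q*/2 ≈ 929.65 / 2 = 464.824.

Average inventory ≈ 465 coils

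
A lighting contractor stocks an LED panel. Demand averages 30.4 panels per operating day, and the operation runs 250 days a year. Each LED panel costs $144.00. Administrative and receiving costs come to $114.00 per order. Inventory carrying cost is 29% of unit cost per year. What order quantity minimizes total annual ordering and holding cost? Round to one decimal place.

Annual demand D = 30.4 × 250 = 7,600.
Holding cost H = 0.29 × $144.00 = $41.7600 per unit per year.
EOQ = √(2DS / H) = √(2 × 7,600 × 114 / 41.76).
= √(1,732,800 / 41.76) = √41,494.2529 ≈ 203.701.

Q* ≈ 203.7 panels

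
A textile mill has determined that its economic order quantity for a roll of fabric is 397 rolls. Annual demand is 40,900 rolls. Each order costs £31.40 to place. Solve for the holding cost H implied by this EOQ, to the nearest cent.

H ≈ £16.30

The basic EOQ model gives Q* = √(2DS/H); rearrange for the unknown.
From Q* = √(2DS/H): H = 2DS / Q*² = 2 × 40,900 × 31.4 / 397² = 16.2968.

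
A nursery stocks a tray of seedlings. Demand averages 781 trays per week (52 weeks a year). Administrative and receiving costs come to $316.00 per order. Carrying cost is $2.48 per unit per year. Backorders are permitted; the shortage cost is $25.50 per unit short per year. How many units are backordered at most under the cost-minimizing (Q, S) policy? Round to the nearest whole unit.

S* ≈ 299 trays

Annual demand D = 781 × 52 = 40,612.
With planned backorders, Q* = √(2DS/H) · √((H+B)/B).
√(2DS/H) = √(2 × 40,612 × 316 / 2.48) = 3217.065.
√((H+B)/B) = √((2.48+25.5)/25.5) = 1.0475.
Q* ≈ 3369.874.
S* = Q* · H/(H+B) = 3369.874 × 2.48/27.98 ≈ 298.688.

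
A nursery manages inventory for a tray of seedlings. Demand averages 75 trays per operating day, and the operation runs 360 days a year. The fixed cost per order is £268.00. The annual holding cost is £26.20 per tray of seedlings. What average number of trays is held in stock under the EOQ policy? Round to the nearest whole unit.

Annual demand D = 75 × 360 = 27,000.
EOQ = √(2DS/H) = √(2 × 27,000 × 268 / 26.2) ≈ 743.21.
Average inventory = Q*/2 ≈ 743.21 / 2 = 371.607.

Average inventory ≈ 372 trays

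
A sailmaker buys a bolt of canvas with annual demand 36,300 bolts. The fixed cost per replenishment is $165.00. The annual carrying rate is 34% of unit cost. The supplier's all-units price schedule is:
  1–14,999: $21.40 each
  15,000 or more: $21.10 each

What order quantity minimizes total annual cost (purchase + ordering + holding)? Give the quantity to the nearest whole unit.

Holding cost per unit per year at price C is H = 0.34·C.
Candidates are each tier's EOQ (if it falls in that tier) and each price-break quantity.
EOQ at $21.40 = 1283.1 (feasible in tier 1): TC = 36,300×$21.40 + (36,300/1283.1)×165 + (1283.1/2)×0.34×$21.40 = $786,155.91.
EOQ at $21.10 = 1292.2 < 15000, so use break Q=15000: TC = 36,300×$21.10 + (36,300/15000.0)×165 + (15000.0/2)×0.34×$21.10 = $820,134.30.
Lowest total cost is $786,155.91 at Q = 1283.1.

Q* ≈ 1,283 bolts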